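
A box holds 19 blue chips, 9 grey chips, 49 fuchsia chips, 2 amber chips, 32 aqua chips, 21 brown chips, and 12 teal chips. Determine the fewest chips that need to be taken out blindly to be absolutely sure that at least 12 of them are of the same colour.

67

By pigeonhole, put each drawn chip into a box by colour. The largest draw with every box below 12 takes min(count, 11) from each colour; colours with fewer than 11 contribute all they have.
Σ min(cᵢ, 11) = 11 + 9 + 11 + 2 + 11 + 11 + 11 = 66.
Draw number 66 + 1 = 67 must push one box to 12.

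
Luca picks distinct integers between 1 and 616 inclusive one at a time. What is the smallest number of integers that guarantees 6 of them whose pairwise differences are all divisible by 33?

Integers whose pairwise differences are multiples of 33 are exactly those sharing a remainder mod 33. By the pigeonhole principle, the 33 residue classes mod 33 are the pigeonholes.
With 165 integers one could put 5 in each residue class and have no class reach 6.
The 166th integer pushes some class to 6, so 33·5 + 1 = 166.

166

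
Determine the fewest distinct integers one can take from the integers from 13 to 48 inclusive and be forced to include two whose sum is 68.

23

A set avoiding the sum 68 can contain at most one of each pair {x, 68−x}, plus the 8 elements whose complement lies outside the range or equal to its own complement.
The integers 13, …, 34 (22 of them) are such a set: any two sum to at least 13+14 = 27 and at most 33+34 = 67 < 68.
Pigeonhole: any 23rd integer completes one of the 14 pairs, so 23 choices force a sum of 68.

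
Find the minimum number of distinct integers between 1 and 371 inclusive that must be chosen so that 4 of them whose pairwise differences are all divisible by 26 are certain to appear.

79

Integers whose pairwise differences are multiples of 26 are exactly those sharing a remainder mod 26. The 26 residue classes mod 26 are the pigeonholes.
With 78 integers one could put 3 in each residue class and have no class reach 4.
The 79th integer pushes some class to 4, so 26·3 + 1 = 79.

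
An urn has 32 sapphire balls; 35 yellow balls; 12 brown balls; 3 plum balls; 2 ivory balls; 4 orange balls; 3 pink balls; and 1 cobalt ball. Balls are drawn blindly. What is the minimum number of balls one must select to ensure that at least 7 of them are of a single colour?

Put each drawn ball into a box by colour. The largest draw with every box below 7 takes min(count, 6) from each colour; colours with fewer than 6 contribute all they have.
Σ min(cᵢ, 6) = 6 + 6 + 6 + 3 + 2 + 4 + 3 + 1 = 31.
Draw number 31 + 1 = 32 must push one box to 7.

32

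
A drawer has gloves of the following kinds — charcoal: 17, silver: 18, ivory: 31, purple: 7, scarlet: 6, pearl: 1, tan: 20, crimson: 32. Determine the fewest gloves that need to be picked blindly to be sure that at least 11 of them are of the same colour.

An adversary could hand out at most 10 gloves per colour (purple, scarlet, pearl run out sooner): 10 + 10 + 10 + 7 + 6 + 1 + 10 + 10 = 64 gloves and still no colour has 11.
One more glove lands in a colour already at 10, so 65 draws are enough and 64 are not.

65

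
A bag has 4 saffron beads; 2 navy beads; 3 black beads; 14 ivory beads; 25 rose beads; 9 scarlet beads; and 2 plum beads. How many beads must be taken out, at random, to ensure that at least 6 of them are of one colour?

27

An adversary could hand out at most 5 beads per colour (4 colours run out sooner): 4 + 2 + 3 + 5 + 5 + 5 + 2 = 26 beads and still no colour has 6.
One more bead lands in a colour already at 5, so 27 draws are enough and 26 are not.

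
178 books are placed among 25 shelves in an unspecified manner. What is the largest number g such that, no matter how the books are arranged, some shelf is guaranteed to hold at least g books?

By the pigeonhole principle, the 25 shelves are the holes and the 178 books are the pigeons.
If every shelf held at most 7 books, the total would be at most 25 × 7 = 175, which is less than 178.
So some shelf holds at least ⌈178/25⌉ = 8 books.

8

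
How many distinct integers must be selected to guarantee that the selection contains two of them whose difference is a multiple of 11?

Integers whose pairwise differences are multiples of 11 are exactly those sharing a remainder mod 11. By the pigeonhole principle, the 11 residue classes mod 11 are the pigeonholes.
With 11 integers one could put 1 in each residue class and have no class reach 2.
The 12th integer pushes some class to 2, so 11·1 + 1 = 12.

12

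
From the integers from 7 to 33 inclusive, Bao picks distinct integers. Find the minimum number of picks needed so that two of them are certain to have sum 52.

Two chosen integers sum to 52 exactly when both halves of some pair {x, 52−x} with 19 ≤ x ≤ 52−x ≤ 33 are chosen — 7 such pairs.
The remaining 13 elements (those with no distinct partner in range) can never complete a 52-sum, so the worst case takes all of them and one from each pair: 13 + 7 = 20.
Pigeonhole: the 21st integer has to be the second member of some pair, so 20 + 1 = 21.

21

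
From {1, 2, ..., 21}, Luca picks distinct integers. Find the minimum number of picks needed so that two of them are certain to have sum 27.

14

A set avoiding the sum 27 can contain at most one of each pair {x, 27−x}, plus the 5 elements whose complement lies outside the range.
The integers 1, …, 13 (13 of them) are such a set: any two sum to at least 1+2 = 3 and at most 12+13 = 25 < 27.
By the pigeonhole principle, any 14th integer completes one of the 8 pairs, so 14 choices force a sum of 27.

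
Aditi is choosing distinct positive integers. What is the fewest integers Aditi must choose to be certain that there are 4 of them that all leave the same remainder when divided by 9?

28

The 9 residue classes mod 9 are the pigeonholes.
With 27 integers one could put 3 in each residue class and have no class reach 4.
The 28th integer pushes some class to 4, so 9·3 + 1 = 28.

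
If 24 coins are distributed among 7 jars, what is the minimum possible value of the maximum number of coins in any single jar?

4

The 7 jars are the holes and the 24 coins are the pigeons.
If every jar held at most 3 coins, the total would be at most 7 × 3 = 21, which is less than 24.
So some jar holds at least ⌈24/7⌉ = 4 coins.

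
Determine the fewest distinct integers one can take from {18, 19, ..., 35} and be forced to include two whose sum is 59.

13

A set avoiding the sum 59 can contain at most one of each pair {x, 59−x}, plus the 6 elements whose complement lies outside the range.
The integers 18, …, 29 (12 of them) are such a set: any two sum to at least 18+19 = 37 and at most 28+29 = 57 < 59.
Any 13th integer completes one of the 6 pairs, so 13 choices force a sum of 59.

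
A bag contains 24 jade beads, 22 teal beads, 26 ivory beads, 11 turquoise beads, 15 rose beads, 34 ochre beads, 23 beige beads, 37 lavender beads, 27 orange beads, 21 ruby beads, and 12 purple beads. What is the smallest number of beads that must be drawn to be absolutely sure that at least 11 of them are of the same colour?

The 11 colours are the holes; the beads drawn are the pigeons.
To avoid 11 of any one colour, the worst case takes at most 10 of each colour.
That gives 10 + 10 + 10 + 10 + 10 + 10 + 10 + 10 + 10 + 10 + 10 = 110 beads with no colour reaching 11.
The next bead forces some colour to 11, so 110 + 1 = 111.

111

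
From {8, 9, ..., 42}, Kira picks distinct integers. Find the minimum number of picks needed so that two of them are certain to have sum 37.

Two chosen integers sum to 37 exactly when both halves of some pair {x, 37−x} with 8 ≤ x ≤ 37−x ≤ 29 are chosen — 11 such pairs.
The remaining 13 elements (those with no distinct partner in range) can never complete a 37-sum, so the worst case takes all of them and one from each pair: 13 + 11 = 24.
By the pigeonhole principle, the 25th integer has to be the second member of some pair, so 24 + 1 = 25.

25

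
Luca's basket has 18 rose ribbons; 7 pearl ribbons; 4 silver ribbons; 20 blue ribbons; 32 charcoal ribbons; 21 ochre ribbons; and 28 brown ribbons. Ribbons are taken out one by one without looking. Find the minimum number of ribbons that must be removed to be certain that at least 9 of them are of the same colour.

52

The 7 colours are the holes; the ribbons drawn are the pigeons.
To avoid 9 of any one colour, the worst case takes at most 8 of each colour, or every ribbon of a colour that has fewer than 8.
That gives 8 + 7 + 4 + 8 + 8 + 8 + 8 = 51 ribbons with no colour reaching 9.
The next ribbon forces some colour to 9, so 51 + 1 = 52.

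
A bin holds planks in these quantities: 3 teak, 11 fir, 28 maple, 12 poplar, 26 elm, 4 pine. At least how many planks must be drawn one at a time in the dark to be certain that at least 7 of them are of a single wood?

By pigeonhole, the 6 woods are the holes; the planks drawn are the pigeons.
To avoid 7 of any one wood, the worst case takes at most 6 of each wood, or every plank of a wood that has fewer than 6.
That gives 3 + 6 + 6 + 6 + 6 + 4 = 31 planks with no wood reaching 7.
The next plank forces some wood to 7, so 31 + 1 = 32.

32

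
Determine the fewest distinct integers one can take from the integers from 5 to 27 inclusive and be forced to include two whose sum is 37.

15

A set avoiding the sum 37 can contain at most one of each pair {x, 37−x}, plus the 5 elements whose complement lies outside the range.
The integers 5, …, 18 (14 of them) are such a set: any two sum to at least 5+6 = 11 and at most 17+18 = 35 < 37.
Any 15th integer completes one of the 9 pairs, so 15 choices force a sum of 37.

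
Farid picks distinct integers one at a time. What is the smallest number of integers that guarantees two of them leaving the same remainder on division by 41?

42

The 41 residue classes mod 41 are the pigeonholes.
With 41 integers one could put 1 in each residue class and have no class reach 2.
The 42nd integer pushes some class to 2, so 41·1 + 1 = 42.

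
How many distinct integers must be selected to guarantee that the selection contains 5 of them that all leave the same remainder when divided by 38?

153

By pigeonhole, the 38 residue classes mod 38 are the pigeonholes.
With 152 integers one could put 4 in each residue class and have no class reach 5.
The 153rd integer pushes some class to 5, so 38·4 + 1 = 153.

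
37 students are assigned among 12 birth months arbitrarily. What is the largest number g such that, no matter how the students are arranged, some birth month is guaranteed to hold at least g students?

4

The 12 birth months are the holes and the 37 students are the pigeons.
If every birth month held at most 3 students, the total would be at most 12 × 3 = 36, which is less than 37.
So some birth month holds at least ⌈37/12⌉ = 4 students.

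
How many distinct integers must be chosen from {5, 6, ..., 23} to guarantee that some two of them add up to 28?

A set avoiding the sum 28 can contain at most one of each pair {x, 28−x}, plus the 1 element equal to its own complement.
The integers 14, …, 23 (10 of them) are such a set: any two sum to at least 14+15 = 29 > 28.
Any 11th integer completes one of the 9 pairs, so 11 choices force a sum of 28.

11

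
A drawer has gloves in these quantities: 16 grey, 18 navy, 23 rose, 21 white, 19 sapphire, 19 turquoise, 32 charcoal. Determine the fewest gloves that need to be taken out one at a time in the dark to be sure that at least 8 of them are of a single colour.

50

The 7 colours are the holes; the gloves drawn are the pigeons.
To avoid 8 of any one colour, the worst case takes at most 7 of each colour.
That gives 7 + 7 + 7 + 7 + 7 + 7 + 7 = 49 gloves with no colour reaching 8.
The next glove forces some colour to 8, so 49 + 1 = 50.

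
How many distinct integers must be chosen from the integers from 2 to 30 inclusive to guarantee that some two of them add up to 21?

Two chosen integers sum to 21 exactly when both halves of some pair {x, 21−x} with 2 ≤ x ≤ 21−x ≤ 19 are chosen — 9 such pairs.
The remaining 11 elements (those with no distinct partner in range) can never complete a 21-sum, so the worst case takes all of them and one from each pair: 11 + 9 = 20.
The 21st integer has to be the second member of some pair, so 20 + 1 = 21.

21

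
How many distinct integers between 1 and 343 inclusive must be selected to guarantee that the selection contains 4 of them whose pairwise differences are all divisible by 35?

Integers whose pairwise differences are multiples of 35 are exactly those sharing a remainder mod 35. The 35 residue classes mod 35 are the pigeonholes.
With 105 integers one could put 3 in each residue class and have no class reach 4.
The 106th integer pushes some class to 4, so 35·3 + 1 = 106.

106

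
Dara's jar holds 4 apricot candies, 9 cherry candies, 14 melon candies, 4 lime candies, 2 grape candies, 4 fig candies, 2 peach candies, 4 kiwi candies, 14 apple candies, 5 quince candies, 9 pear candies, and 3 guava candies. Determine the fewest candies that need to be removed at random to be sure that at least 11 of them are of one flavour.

67

Pigeonhole: put each drawn candy into a box by flavour. The largest draw with every box below 11 takes min(count, 10) from each flavour; flavours with fewer than 10 contribute all they have.
Σ min(cᵢ, 10) = 4 + 9 + 10 + 4 + 2 + 4 + 2 + 4 + 10 + 5 + 9 + 3 = 66.
Draw number 66 + 1 = 67 must push one box to 11.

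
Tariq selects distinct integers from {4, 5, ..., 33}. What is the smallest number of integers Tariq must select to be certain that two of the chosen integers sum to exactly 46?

21

Group the elements by complementary pair {x, 46−x}: {13,33}, {14,32}, {15,31}, …, giving 10 two-element pairs; the single value 23 (it cannot pair with itself since the integers are distinct); and 9 integers whose partner 46−x falls outside [4,33].
Treating each of those 20 groups as a pigeonhole, one can pick one integer per group — 20 integers — with no two summing to 46.
The 21st integer lands in an occupied pair, forcing a sum of 46.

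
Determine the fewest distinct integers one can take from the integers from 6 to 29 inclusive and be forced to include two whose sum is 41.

16

Group the elements by complementary pair {x, 41−x}: {12,29}, {13,28}, {14,27}, …, giving 9 two-element pairs and 6 integers whose partner 41−x falls outside [6,29].
Pigeonhole: treating each of those 15 groups as a pigeonhole, one can pick one integer per group — 15 integers — with no two summing to 41.
The 16th integer lands in an occupied pair, forcing a sum of 41.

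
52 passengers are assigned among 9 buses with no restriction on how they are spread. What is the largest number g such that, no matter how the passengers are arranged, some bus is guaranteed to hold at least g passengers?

By pigeonhole, the 9 buses are the holes and the 52 passengers are the pigeons.
If every bus held at most 5 passengers, the total would be at most 9 × 5 = 45, which is less than 52.
So some bus holds at least ⌈52/9⌉ = 6 passengers.

6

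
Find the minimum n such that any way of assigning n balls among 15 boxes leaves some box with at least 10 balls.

With 135 balls one could put exactly 9 in each of the 15 boxes, and no box would reach 10.
One more ball must land in a box that already has 9, giving it 10.
So 15 × 9 + 1 = 136 balls are required.

136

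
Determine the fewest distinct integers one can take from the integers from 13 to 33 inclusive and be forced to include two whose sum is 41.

A set avoiding the sum 41 can contain at most one of each pair {x, 41−x}, plus the 5 elements whose complement lies outside the range.
The integers 21, …, 33 (13 of them) are such a set: any two sum to at least 21+22 = 43 > 41.
Pigeonhole: any 14th integer completes one of the 8 pairs, so 14 choices force a sum of 41.

14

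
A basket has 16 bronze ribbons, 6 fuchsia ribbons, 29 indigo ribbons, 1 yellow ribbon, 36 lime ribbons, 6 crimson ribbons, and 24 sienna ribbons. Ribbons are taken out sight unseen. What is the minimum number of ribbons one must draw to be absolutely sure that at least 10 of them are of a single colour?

50

An adversary could hand out at most 9 ribbons per colour (fuchsia, yellow, crimson run out sooner): 9 + 6 + 9 + 1 + 9 + 6 + 9 = 49 ribbons and still no colour has 10.
One more ribbon lands in a colour already at 9, so 50 draws are enough and 49 are not.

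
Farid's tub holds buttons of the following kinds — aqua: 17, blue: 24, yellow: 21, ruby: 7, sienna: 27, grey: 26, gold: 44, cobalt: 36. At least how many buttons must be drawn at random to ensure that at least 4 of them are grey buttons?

In the worst case for collecting grey buttons, every non-grey button comes out first.
There are 17 + 24 + 21 + 7 + 27 + 44 + 36 = 176 non-grey buttons altogether.
After those, each further button must be grey, so 176 + 4 = 180 draws guarantee 4 grey buttons.

180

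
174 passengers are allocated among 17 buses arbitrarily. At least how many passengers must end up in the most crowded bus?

11

The 17 buses are the holes and the 174 passengers are the pigeons.
If every bus held at most 10 passengers, the total would be at most 17 × 10 = 170, which is less than 174.
So some bus holds at least ⌈174/17⌉ = 11 passengers.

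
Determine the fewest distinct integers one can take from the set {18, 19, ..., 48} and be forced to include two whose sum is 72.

20

Two chosen integers sum to 72 exactly when both halves of some pair {x, 72−x} with 24 ≤ x ≤ 72−x ≤ 48 are chosen — 12 such pairs.
The remaining 7 elements (those with no distinct partner in range) can never complete a 72-sum, so the worst case takes all of them and one from each pair: 7 + 12 = 19.
The 20th integer has to be the second member of some pair, so 19 + 1 = 20.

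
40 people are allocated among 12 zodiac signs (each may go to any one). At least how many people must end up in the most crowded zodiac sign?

4

By pigeonhole, the 12 zodiac signs are the holes and the 40 people are the pigeons.
If every zodiac sign held at most 3 people, the total would be at most 12 × 3 = 36, which is less than 40.
So some zodiac sign holds at least ⌈40/12⌉ = 4 people.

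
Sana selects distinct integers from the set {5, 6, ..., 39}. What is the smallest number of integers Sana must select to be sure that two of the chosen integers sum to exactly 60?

A set avoiding the sum 60 can contain at most one of each pair {x, 60−x}, plus the 17 elements whose complement lies outside the range or equal to its own complement.
The integers 5, …, 30 (26 of them) are such a set: any two sum to at least 5+6 = 11 and at most 29+30 = 59 < 60.
By pigeonhole, any 27th integer completes one of the 9 pairs, so 27 choices force a sum of 60.

27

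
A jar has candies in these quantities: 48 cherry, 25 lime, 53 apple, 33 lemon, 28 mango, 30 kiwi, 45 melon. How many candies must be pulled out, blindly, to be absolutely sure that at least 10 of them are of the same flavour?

64

An adversary could hand out at most 9 candies per flavour: 9 + 9 + 9 + 9 + 9 + 9 + 9 = 63 candies and still no flavour has 10.
One more candy lands in a flavour already at 9, so 64 draws are enough and 63 are not.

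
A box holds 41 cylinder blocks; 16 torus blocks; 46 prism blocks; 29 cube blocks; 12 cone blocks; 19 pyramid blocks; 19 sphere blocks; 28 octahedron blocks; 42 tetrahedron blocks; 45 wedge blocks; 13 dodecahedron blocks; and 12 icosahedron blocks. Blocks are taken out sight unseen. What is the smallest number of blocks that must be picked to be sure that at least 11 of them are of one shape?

121

By pigeonhole, the 12 shapes are the holes; the blocks drawn are the pigeons.
To avoid 11 of any one shape, the worst case takes at most 10 of each shape.
That gives 10 + 10 + 10 + 10 + 10 + 10 + 10 + 10 + 10 + 10 + 10 + 10 = 120 blocks with no shape reaching 11.
The next block forces some shape to 11, so 120 + 1 = 121.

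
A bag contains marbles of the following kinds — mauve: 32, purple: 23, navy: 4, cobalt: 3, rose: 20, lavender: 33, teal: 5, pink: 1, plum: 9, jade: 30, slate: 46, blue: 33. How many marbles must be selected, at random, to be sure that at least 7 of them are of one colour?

62

By the pigeonhole principle, the 12 colours are the holes; the marbles drawn are the pigeons.
To avoid 7 of any one colour, the worst case takes at most 6 of each colour, or every marble of a colour that has fewer than 6.
That gives 6 + 6 + 4 + 3 + 6 + 6 + 5 + 1 + 6 + 6 + 6 + 6 = 61 marbles with no colour reaching 7.
The next marble forces some colour to 7, so 61 + 1 = 62.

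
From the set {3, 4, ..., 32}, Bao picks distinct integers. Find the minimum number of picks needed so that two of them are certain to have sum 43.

Two chosen integers sum to 43 exactly when both halves of some pair {x, 43−x} with 11 ≤ x ≤ 43−x ≤ 32 are chosen — 11 such pairs.
The remaining 8 elements (those with no distinct partner in range) can never complete a 43-sum, so the worst case takes all of them and one from each pair: 8 + 11 = 19.
By the pigeonhole principle, the 20th integer has to be the second member of some pair, so 19 + 1 = 20.

20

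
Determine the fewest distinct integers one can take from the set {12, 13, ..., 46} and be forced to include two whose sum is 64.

A set avoiding the sum 64 can contain at most one of each pair {x, 64−x}, plus the 7 elements whose complement lies outside the range or equal to its own complement.
The integers 12, …, 32 (21 of them) are such a set: any two sum to at least 12+13 = 25 and at most 31+32 = 63 < 64.
Any 22nd integer completes one of the 14 pairs, so 22 choices force a sum of 64.

22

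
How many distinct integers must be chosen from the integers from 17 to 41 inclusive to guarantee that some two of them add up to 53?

16

Two chosen integers sum to 53 exactly when both halves of some pair {x, 53−x} with 17 ≤ x ≤ 53−x ≤ 36 are chosen — 10 such pairs.
The remaining 5 elements (those with no distinct partner in range) can never complete a 53-sum, so the worst case takes all of them and one from each pair: 5 + 10 = 15.
The 16th integer has to be the second member of some pair, so 15 + 1 = 16.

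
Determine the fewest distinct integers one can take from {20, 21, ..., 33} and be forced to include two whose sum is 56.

10

Group the elements by complementary pair {x, 56−x}: {23,33}, {24,32}, {25,31}, …, giving 5 two-element pairs; the single value 28 (it cannot pair with itself since the integers are distinct); and 3 integers whose partner 56−x falls outside [20,33].
By the pigeonhole principle, treating each of those 9 groups as a pigeonhole, one can pick one integer per group — 9 integers — with no two summing to 56.
The 10th integer lands in an occupied pair, forcing a sum of 56.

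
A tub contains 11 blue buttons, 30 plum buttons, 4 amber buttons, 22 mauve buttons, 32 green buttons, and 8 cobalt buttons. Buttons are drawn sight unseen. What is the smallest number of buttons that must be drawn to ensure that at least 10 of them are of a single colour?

Pigeonhole: the 6 colours are the holes; the buttons drawn are the pigeons.
To avoid 10 of any one colour, the worst case takes at most 9 of each colour, or every button of a colour that has fewer than 9.
That gives 9 + 9 + 4 + 9 + 9 + 8 = 48 buttons with no colour reaching 10.
The next button forces some colour to 10, so 48 + 1 = 49.

49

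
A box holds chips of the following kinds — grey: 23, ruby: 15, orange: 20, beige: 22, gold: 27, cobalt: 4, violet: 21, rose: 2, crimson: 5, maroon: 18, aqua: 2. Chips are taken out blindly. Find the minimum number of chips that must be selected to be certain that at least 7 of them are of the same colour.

An adversary could hand out at most 6 chips per colour (4 colours run out sooner): 6 + 6 + 6 + 6 + 6 + 4 + 6 + 2 + 5 + 6 + 2 = 55 chips and still no colour has 7.
By the pigeonhole principle, one more chip lands in a colour already at 6, so 56 draws are enough and 55 are not.

56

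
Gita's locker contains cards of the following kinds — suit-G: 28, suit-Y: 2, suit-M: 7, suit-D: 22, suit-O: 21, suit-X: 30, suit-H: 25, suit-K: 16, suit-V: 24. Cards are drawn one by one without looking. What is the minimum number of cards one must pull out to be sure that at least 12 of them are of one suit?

87

An adversary could hand out at most 11 cards per suit (suit-Y, suit-M run out sooner): 11 + 2 + 7 + 11 + 11 + 11 + 11 + 11 + 11 = 86 cards and still no suit has 12.
By pigeonhole, one more card lands in a suit already at 11, so 87 draws are enough and 86 are not.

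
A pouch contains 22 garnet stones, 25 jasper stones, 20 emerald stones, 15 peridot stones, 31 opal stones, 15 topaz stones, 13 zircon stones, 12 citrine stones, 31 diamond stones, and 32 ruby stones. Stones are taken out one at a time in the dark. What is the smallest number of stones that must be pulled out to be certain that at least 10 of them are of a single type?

91

An adversary could hand out at most 9 stones per type: 9 + 9 + 9 + 9 + 9 + 9 + 9 + 9 + 9 + 9 = 90 stones and still no type has 10.
By pigeonhole, one more stone lands in a type already at 9, so 91 draws are enough and 90 are not.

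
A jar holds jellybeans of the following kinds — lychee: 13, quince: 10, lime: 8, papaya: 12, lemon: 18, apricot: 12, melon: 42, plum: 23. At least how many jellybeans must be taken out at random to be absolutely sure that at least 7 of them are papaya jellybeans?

133

In the worst case for collecting papaya jellybeans, every non-papaya jellybean comes out first.
There are 13 + 10 + 8 + 18 + 12 + 42 + 23 = 126 non-papaya jellybeans altogether.
After those, each further jellybean must be papaya, so 126 + 7 = 133 draws guarantee 7 papaya jellybeans.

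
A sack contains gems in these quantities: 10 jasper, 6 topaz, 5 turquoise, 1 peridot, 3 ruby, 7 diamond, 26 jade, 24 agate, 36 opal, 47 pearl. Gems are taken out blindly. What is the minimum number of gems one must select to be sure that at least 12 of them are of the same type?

Put each drawn gem into a box by type. The largest draw with every box below 12 takes min(count, 11) from each type; types with fewer than 11 contribute all they have.
Σ min(cᵢ, 11) = 10 + 6 + 5 + 1 + 3 + 7 + 11 + 11 + 11 + 11 = 76.
Draw number 76 + 1 = 77 must push one box to 12.

77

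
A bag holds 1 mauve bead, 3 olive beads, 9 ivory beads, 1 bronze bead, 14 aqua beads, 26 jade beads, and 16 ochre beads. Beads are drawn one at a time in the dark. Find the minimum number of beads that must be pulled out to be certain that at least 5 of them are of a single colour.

An adversary could hand out at most 4 beads per colour (mauve, olive, bronze run out sooner): 1 + 3 + 4 + 1 + 4 + 4 + 4 = 21 beads and still no colour has 5.
By the pigeonhole principle, one more bead lands in a colour already at 4, so 22 draws are enough and 21 are not.

22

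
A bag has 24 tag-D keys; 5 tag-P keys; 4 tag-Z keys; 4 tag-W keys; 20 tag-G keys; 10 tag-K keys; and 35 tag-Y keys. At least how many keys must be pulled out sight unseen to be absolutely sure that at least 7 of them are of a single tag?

Pigeonhole: put each drawn key into a box by tag. The largest draw with every box below 7 takes min(count, 6) from each tag; tags with fewer than 6 contribute all they have.
Σ min(cᵢ, 6) = 6 + 5 + 4 + 4 + 6 + 6 + 6 = 37.
Draw number 37 + 1 = 38 must push one box to 7.

38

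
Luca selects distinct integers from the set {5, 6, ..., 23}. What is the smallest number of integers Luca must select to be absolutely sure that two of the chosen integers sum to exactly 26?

12

Group the elements by complementary pair {x, 26−x}: {5,21}, {6,20}, {7,19}, …, giving 8 two-element pairs; the single value 13 (it cannot pair with itself since the integers are distinct); and 2 integers whose partner 26−x falls outside [5,23].
Treating each of those 11 groups as a pigeonhole, one can pick one integer per group — 11 integers — with no two summing to 26.
The 12th integer lands in an occupied pair, forcing a sum of 26.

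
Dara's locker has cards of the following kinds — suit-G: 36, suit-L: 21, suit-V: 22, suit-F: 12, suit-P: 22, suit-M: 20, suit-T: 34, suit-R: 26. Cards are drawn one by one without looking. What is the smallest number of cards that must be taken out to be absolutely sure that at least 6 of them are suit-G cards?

163

In the worst case for collecting suit-G cards, every non-suit-G card comes out first.
There are 21 + 22 + 12 + 22 + 20 + 34 + 26 = 157 non-suit-G cards altogether.
After those, each further card must be suit-G, so 157 + 6 = 163 draws guarantee 6 suit-G cards.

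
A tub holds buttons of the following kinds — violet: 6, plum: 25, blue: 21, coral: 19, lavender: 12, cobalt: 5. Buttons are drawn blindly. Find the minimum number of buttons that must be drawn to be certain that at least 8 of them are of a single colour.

Put each drawn button into a box by colour. The largest draw with every box below 8 takes min(count, 7) from each colour; colours with fewer than 7 contribute all they have.
Σ min(cᵢ, 7) = 6 + 7 + 7 + 7 + 7 + 5 = 39.
Draw number 39 + 1 = 40 must push one box to 8.

40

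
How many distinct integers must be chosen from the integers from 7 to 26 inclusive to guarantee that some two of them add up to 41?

Two chosen integers sum to 41 exactly when both halves of some pair {x, 41−x} with 15 ≤ x ≤ 41−x ≤ 26 are chosen — 6 such pairs.
The remaining 8 elements (those with no distinct partner in range) can never complete a 41-sum, so the worst case takes all of them and one from each pair: 8 + 6 = 14.
By the pigeonhole principle, the 15th integer has to be the second member of some pair, so 14 + 1 = 15.

15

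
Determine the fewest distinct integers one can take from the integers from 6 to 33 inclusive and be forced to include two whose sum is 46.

A set avoiding the sum 46 can contain at most one of each pair {x, 46−x}, plus the 8 elements whose complement lies outside the range or equal to its own complement.
The integers 6, …, 23 (18 of them) are such a set: any two sum to at least 6+7 = 13 and at most 22+23 = 45 < 46.
By the pigeonhole principle, any 19th integer completes one of the 10 pairs, so 19 choices force a sum of 46.

19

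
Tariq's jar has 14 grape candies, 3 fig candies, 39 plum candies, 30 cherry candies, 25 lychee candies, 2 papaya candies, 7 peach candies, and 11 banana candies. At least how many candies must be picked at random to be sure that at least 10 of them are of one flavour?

An adversary could hand out at most 9 candies per flavour (fig, papaya, peach run out sooner): 9 + 3 + 9 + 9 + 9 + 2 + 7 + 9 = 57 candies and still no flavour has 10.
One more candy lands in a flavour already at 9, so 58 draws are enough and 57 are not.

58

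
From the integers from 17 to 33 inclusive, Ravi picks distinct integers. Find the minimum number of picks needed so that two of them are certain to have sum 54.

12

Group the elements by complementary pair {x, 54−x}: {21,33}, {22,32}, {23,31}, …, giving 6 two-element pairs, the single value 27 (it cannot pair with itself since the integers are distinct), and 4 integers whose partner 54−x falls outside [17,33].
Treating each of those 11 groups as a pigeonhole, one can pick one integer per group — 11 integers — with no two summing to 54.
The 12th integer lands in an occupied pair, forcing a sum of 54.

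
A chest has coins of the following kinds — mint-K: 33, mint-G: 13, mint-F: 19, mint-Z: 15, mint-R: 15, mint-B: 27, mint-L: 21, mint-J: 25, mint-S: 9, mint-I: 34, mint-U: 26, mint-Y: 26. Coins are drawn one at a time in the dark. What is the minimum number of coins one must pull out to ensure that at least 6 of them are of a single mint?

61

By the pigeonhole principle, the 12 mints are the holes; the coins drawn are the pigeons.
To avoid 6 of any one mint, the worst case takes at most 5 of each mint.
That gives 5 + 5 + 5 + 5 + 5 + 5 + 5 + 5 + 5 + 5 + 5 + 5 = 60 coins with no mint reaching 6.
The next coin forces some mint to 6, so 60 + 1 = 61.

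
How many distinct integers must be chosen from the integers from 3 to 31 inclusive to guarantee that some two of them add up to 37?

A set avoiding the sum 37 can contain at most one of each pair {x, 37−x}, plus the 3 elements whose complement lies outside the range.
The integers 3, …, 18 (16 of them) are such a set: any two sum to at least 3+4 = 7 and at most 17+18 = 35 < 37.
Any 17th integer completes one of the 13 pairs, so 17 choices force a sum of 37.

17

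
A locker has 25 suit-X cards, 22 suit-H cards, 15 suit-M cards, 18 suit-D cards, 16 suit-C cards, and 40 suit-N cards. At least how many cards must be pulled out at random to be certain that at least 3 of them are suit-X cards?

114

In the worst case for collecting suit-X cards, every non-suit-X card comes out first.
There are 22 + 15 + 18 + 16 + 40 = 111 non-suit-X cards altogether.
After those, each further card must be suit-X, so 111 + 3 = 114 draws guarantee 3 suit-X cards.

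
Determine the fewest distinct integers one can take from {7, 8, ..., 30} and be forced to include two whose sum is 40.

15

A set avoiding the sum 40 can contain at most one of each pair {x, 40−x}, plus the 4 elements whose complement lies outside the range or equal to its own complement.
The integers 7, …, 20 (14 of them) are such a set: any two sum to at least 7+8 = 15 and at most 19+20 = 39 < 40.
By the pigeonhole principle, any 15th integer completes one of the 10 pairs, so 15 choices force a sum of 40.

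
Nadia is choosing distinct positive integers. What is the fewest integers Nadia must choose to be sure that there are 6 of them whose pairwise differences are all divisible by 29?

146

Integers whose pairwise differences are multiples of 29 are exactly those sharing a remainder mod 29. The 29 residue classes mod 29 are the pigeonholes.
With 145 integers one could put 5 in each residue class and have no class reach 6.
The 146th integer pushes some class to 6, so 29·5 + 1 = 146.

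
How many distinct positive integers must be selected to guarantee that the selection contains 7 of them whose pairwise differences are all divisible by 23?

139

Integers whose pairwise differences are multiples of 23 are exactly those sharing a remainder mod 23. The 23 residue classes mod 23 are the pigeonholes.
With 138 integers one could put 6 in each residue class and have no class reach 7.
The 139th integer pushes some class to 7, so 23·6 + 1 = 139.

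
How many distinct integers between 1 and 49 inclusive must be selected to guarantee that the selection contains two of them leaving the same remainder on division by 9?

10

The 9 residue classes mod 9 are the pigeonholes.
With 9 integers one could put 1 in each residue class and have no class reach 2.
The 10th integer pushes some class to 2, so 9·1 + 1 = 10.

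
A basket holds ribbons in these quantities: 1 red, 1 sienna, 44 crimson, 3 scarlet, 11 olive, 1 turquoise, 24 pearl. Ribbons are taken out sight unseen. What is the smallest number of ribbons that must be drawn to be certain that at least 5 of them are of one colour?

19

The 7 colours are the holes; the ribbons drawn are the pigeons.
To avoid 5 of any one colour, the worst case takes at most 4 of each colour, or every ribbon of a colour that has fewer than 4.
That gives 1 + 1 + 4 + 3 + 4 + 1 + 4 = 18 ribbons with no colour reaching 5.
The next ribbon forces some colour to 5, so 18 + 1 = 19.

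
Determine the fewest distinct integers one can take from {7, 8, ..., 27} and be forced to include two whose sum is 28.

15

Group the elements by complementary pair {x, 28−x}: {7,21}, {8,20}, {9,19}, …, giving 7 two-element pairs; the single value 14 (it cannot pair with itself since the integers are distinct); and 6 integers whose partner 28−x falls outside [7,27].
Pigeonhole: treating each of those 14 groups as a pigeonhole, one can pick one integer per group — 14 integers — with no two summing to 28.
The 15th integer lands in an occupied pair, forcing a sum of 28.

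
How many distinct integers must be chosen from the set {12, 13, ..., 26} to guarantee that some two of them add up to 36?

10

Two chosen integers sum to 36 exactly when both halves of some pair {x, 36−x} with 12 ≤ x ≤ 36−x ≤ 24 are chosen — 6 such pairs.
The remaining 3 elements (those with no distinct partner in range) can never complete a 36-sum, so the worst case takes all of them and one from each pair: 3 + 6 = 9.
By pigeonhole, the 10th integer has to be the second member of some pair, so 9 + 1 = 10.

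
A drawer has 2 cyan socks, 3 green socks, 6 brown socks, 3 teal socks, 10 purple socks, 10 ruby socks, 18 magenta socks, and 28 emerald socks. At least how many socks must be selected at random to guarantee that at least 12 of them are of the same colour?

57

An adversary could hand out at most 11 socks per colour (6 colours run out sooner): 2 + 3 + 6 + 3 + 10 + 10 + 11 + 11 = 56 socks and still no colour has 12.
Pigeonhole: one more sock lands in a colour already at 11, so 57 draws are enough and 56 are not.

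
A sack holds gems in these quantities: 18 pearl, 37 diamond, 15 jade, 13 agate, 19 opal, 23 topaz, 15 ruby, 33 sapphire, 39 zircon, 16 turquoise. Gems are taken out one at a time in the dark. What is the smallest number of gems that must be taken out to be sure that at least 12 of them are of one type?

Pigeonhole: put each drawn gem into a box by type. The largest draw with every box below 12 takes min(count, 11) from each type.
Σ min(cᵢ, 11) = 11 + 11 + 11 + 11 + 11 + 11 + 11 + 11 + 11 + 11 = 110.
Draw number 110 + 1 = 111 must push one box to 12.

111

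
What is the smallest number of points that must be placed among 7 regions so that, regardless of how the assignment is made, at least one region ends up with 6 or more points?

With 35 points one could put exactly 5 in each of the 7 regions, and no region would reach 6.
By the pigeonhole principle, one more point must land in a region that already has 5, giving it 6.
So 7 × 5 + 1 = 36 points are required.

36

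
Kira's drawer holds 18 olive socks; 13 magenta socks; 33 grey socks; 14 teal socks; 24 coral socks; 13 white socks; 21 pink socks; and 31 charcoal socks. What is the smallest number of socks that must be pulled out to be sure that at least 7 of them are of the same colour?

49

An adversary could hand out at most 6 socks per colour: 6 + 6 + 6 + 6 + 6 + 6 + 6 + 6 = 48 socks and still no colour has 7.
Pigeonhole: one more sock lands in a colour already at 6, so 49 draws are enough and 48 are not.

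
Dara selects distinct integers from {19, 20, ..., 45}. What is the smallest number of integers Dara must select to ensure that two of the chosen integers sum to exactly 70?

A set avoiding the sum 70 can contain at most one of each pair {x, 70−x}, plus the 7 elements whose complement lies outside the range or equal to its own complement.
The integers 19, …, 35 (17 of them) are such a set: any two sum to at least 19+20 = 39 and at most 34+35 = 69 < 70.
Any 18th integer completes one of the 10 pairs, so 18 choices force a sum of 70.

18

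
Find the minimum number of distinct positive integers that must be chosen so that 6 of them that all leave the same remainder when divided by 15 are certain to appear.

Pigeonhole: the 15 residue classes mod 15 are the pigeonholes.
With 75 integers one could put 5 in each residue class and have no class reach 6.
The 76th integer pushes some class to 6, so 15·5 + 1 = 76.

76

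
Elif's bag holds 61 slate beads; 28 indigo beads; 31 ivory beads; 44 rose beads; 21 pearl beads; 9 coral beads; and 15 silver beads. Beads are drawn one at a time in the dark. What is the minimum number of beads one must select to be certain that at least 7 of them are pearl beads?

195

In the worst case for collecting pearl beads, every non-pearl bead comes out first.
There are 61 + 28 + 31 + 44 + 9 + 15 = 188 non-pearl beads altogether.
After those, each further bead must be pearl, so 188 + 7 = 195 draws guarantee 7 pearl beads.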